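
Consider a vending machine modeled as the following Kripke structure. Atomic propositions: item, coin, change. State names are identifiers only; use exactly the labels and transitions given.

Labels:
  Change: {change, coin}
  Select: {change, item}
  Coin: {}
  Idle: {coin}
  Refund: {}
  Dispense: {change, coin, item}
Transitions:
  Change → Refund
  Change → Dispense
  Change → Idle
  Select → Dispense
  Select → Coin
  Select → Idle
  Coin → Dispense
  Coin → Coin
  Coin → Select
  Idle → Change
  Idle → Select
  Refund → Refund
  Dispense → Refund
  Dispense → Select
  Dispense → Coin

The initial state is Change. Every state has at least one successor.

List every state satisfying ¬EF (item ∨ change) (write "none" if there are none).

States satisfying item ∨ change: {Change, Select, Dispense}.
States satisfying EF (item ∨ change): {Change, Select, Coin, Idle, Dispense}.
States satisfying ¬EF (item ∨ change): {Refund}.

{Refund}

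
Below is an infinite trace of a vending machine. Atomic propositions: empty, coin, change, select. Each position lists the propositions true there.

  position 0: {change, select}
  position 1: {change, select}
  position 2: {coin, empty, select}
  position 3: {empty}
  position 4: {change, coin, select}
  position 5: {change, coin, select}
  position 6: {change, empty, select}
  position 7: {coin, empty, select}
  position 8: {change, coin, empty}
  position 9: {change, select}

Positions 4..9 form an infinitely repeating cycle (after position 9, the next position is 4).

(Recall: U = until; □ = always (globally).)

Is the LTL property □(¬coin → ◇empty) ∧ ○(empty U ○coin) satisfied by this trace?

Holds

¬coin → ◇empty holds at every position 0..9, and those are all positions ever visited, so □(¬coin → ◇empty) holds.
Positions where ¬coin holds: 0, 1, 3, 6, 9.
Check ◇empty at each: 0→ok, 1→ok, 3→ok, 6→ok, 9→ok.
The position after 0 is 1; empty U ○coin is true there.
At position 0: □(¬coin → ◇empty) is true; ○(empty U ○coin) is true; so □(¬coin → ◇empty) ∧ ○(empty U ○coin) is true.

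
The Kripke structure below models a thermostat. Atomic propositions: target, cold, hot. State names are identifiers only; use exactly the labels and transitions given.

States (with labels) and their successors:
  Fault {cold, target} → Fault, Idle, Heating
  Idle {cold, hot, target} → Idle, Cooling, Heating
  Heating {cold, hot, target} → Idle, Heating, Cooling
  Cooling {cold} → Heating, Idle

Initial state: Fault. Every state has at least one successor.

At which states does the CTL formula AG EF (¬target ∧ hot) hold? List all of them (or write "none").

States satisfying EF (¬target ∧ hot): ∅.
States satisfying AG EF (¬target ∧ hot): ∅.

none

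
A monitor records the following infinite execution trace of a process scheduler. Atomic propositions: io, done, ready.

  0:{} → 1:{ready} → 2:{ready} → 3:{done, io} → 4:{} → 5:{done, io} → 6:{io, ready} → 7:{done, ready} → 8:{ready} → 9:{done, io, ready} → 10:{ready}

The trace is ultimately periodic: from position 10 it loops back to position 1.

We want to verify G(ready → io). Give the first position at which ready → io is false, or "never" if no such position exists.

1

Check ready → io at each position in order: 0 ✓.
At position 1 the labels are {ready}, so ready → io is false there. This is the first violation.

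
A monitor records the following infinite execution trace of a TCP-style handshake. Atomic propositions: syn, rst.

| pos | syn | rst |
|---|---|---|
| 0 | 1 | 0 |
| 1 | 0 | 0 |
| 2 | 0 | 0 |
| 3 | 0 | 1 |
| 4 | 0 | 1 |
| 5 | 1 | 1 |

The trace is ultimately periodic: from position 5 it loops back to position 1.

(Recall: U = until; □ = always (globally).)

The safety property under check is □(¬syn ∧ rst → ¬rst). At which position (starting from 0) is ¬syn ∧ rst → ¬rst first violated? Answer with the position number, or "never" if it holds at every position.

Check ¬syn ∧ rst → ¬rst at each position in order: 0 ✓, 1 ✓, 2 ✓.
At position 3 the labels are {rst}, so ¬syn ∧ rst → ¬rst is false there. This is the first violation.

3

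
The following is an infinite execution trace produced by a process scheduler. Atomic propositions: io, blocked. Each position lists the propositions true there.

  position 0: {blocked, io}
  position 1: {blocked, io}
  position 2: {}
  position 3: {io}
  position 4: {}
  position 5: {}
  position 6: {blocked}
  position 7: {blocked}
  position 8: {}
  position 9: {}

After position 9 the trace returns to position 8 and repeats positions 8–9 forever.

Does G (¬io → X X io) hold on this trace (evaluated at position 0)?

¬io → X X io must hold at every position from 0 onward. It fails at position 2, so G (¬io → X X io) is false.
Positions where ¬io holds: 2, 4, 5, 6, 7, 8, 9.
Check X X io at each: 2→fails, 4→fails, 5→fails, 6→fails, 7→fails, 8→fails, 9→fails.

Does not hold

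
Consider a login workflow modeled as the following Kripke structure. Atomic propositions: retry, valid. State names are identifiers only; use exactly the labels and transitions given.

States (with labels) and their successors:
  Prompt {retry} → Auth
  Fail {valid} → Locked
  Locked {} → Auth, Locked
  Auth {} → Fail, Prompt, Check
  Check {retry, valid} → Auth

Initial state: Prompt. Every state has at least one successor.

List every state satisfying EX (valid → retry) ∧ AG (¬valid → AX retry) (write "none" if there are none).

States satisfying valid → retry: {Prompt, Locked, Auth, Check}.
States satisfying EX (valid → retry): {Prompt, Fail, Locked, Auth, Check}.
States satisfying ¬valid → AX retry: {Fail, Check}.
States satisfying AG (¬valid → AX retry): ∅.
States satisfying EX (valid → retry) ∧ AG (¬valid → AX retry): ∅.

none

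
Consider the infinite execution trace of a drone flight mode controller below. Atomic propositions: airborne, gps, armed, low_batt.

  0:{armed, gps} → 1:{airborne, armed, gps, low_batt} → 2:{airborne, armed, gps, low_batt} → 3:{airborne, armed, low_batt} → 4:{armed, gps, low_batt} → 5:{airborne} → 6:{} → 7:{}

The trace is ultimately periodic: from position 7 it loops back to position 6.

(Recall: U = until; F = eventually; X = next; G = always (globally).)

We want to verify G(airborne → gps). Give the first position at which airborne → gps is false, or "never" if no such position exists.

3

Check airborne → gps at each position in order: 0 ✓, 1 ✓, 2 ✓.
At position 3 the labels are {airborne, armed, low_batt}, so airborne → gps is false there. This is the first violation.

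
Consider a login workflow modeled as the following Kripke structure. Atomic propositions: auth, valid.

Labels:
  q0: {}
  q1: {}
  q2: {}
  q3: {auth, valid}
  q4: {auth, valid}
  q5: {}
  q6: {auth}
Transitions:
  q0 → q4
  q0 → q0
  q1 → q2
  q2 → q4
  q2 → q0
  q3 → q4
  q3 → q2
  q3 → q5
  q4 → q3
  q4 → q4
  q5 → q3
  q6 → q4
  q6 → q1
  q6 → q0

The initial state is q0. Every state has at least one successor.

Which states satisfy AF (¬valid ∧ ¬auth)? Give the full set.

{q0, q1, q2, q5}

States satisfying ¬valid ∧ ¬auth: {q0, q1, q2, q5}.
States satisfying AF (¬valid ∧ ¬auth): {q0, q1, q2, q5}.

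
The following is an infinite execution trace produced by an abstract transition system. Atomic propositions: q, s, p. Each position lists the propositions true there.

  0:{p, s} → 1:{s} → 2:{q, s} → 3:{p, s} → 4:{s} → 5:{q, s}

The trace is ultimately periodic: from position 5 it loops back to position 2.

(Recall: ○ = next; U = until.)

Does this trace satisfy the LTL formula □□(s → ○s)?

Yes

□(s → ○s) holds at every position 0..5, and those are all positions ever visited, so □□(s → ○s) holds.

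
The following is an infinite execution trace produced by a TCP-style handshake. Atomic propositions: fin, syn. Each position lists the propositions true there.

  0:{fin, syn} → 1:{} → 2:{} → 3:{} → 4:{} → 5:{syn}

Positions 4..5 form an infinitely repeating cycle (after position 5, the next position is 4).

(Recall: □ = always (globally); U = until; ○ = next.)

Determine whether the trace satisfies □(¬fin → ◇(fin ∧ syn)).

¬fin → ◇(fin ∧ syn) must hold at every position from 0 onward. It fails at position 1, so □(¬fin → ◇(fin ∧ syn)) is false.
Positions where ¬fin holds: 1, 2, 3, 4, 5.
Check ◇(fin ∧ syn) at each: 1→fails, 2→fails, 3→fails, 4→fails, 5→fails.

No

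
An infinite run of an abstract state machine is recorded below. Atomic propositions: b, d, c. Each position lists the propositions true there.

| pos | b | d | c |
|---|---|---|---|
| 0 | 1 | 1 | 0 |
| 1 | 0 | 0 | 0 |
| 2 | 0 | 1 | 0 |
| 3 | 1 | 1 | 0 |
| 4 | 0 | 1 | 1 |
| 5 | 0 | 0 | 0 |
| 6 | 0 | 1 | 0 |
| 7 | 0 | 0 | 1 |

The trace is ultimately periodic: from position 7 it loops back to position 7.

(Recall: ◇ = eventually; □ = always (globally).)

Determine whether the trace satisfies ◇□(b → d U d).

Yes

□(b → d U d) holds at position 0, which is reachable from 0, so ◇□(b → d U d) holds.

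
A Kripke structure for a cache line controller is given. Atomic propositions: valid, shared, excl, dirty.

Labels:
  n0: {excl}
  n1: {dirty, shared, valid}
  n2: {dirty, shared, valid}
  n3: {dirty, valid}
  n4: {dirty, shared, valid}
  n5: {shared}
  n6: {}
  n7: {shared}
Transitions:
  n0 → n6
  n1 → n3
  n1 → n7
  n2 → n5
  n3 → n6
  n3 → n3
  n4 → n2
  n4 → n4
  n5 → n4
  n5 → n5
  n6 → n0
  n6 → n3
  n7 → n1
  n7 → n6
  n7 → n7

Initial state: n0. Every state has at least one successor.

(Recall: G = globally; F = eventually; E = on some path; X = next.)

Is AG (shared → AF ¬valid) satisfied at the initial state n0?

Holds

States satisfying shared → AF ¬valid: {n0, n2, n3, n5, n6, n7}.
States satisfying AG (shared → AF ¬valid): {n0, n3, n6}.
Every state reachable from n0 satisfies shared → AF ¬valid.
n0 ∈ Sat(AG (shared → AF ¬valid)).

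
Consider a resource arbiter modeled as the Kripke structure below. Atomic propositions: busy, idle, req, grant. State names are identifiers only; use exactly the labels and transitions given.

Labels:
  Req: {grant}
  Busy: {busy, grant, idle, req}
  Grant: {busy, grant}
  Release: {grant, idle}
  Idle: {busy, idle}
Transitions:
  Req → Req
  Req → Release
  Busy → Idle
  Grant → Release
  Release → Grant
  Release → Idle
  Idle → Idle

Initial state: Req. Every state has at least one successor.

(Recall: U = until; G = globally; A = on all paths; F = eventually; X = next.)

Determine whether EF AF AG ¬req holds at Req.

Yes

States satisfying AF AG ¬req: {Req, Busy, Grant, Release, Idle}.
States satisfying EF AF AG ¬req: {Req, Busy, Grant, Release, Idle}.
Some path from Req reaches a state where AF AG ¬req holds.
Req ∈ Sat(EF AF AG ¬req).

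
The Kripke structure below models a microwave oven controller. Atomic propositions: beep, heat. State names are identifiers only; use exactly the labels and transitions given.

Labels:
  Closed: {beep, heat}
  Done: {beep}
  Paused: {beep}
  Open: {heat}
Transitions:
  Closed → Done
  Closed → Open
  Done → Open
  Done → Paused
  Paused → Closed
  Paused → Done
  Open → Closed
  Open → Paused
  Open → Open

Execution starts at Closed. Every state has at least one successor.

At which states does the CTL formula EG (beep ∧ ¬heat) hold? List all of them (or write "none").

States satisfying beep ∧ ¬heat: {Done, Paused}.
States satisfying EG (beep ∧ ¬heat): {Done, Paused}.

{Done, Paused}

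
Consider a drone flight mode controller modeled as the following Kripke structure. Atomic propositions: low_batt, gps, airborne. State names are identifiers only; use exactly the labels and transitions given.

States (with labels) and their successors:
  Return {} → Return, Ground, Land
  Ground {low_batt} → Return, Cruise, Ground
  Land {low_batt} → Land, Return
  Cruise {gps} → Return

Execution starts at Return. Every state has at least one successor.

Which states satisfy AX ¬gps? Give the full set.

{Return, Land, Cruise}

States satisfying ¬gps: {Return, Ground, Land}.
States satisfying AX ¬gps: {Return, Land, Cruise}.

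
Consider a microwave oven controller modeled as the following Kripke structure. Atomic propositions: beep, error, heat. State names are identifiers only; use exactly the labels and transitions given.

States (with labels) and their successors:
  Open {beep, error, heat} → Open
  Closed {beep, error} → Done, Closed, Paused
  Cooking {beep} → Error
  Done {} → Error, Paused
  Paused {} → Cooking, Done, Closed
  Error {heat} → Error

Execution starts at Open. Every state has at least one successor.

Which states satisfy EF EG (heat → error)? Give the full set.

States satisfying EG (heat → error): {Open, Closed, Done, Paused}.
States satisfying EF EG (heat → error): {Open, Closed, Done, Paused}.

{Open, Closed, Done, Paused}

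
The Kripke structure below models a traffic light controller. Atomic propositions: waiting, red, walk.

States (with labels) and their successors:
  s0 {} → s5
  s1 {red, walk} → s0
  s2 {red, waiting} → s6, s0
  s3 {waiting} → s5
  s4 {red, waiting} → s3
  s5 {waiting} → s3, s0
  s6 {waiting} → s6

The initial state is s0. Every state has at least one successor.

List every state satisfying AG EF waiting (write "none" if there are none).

States satisfying EF waiting: {s0, s1, s2, s3, s4, s5, s6}.
States satisfying AG EF waiting: {s0, s1, s2, s3, s4, s5, s6}.

{s0, s1, s2, s3, s4, s5, s6}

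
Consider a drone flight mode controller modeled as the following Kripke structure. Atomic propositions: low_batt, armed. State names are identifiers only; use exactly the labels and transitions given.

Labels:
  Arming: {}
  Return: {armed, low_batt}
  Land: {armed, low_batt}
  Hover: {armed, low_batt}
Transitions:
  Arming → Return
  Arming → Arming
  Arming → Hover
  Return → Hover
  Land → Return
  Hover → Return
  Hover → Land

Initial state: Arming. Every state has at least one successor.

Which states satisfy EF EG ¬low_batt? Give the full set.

{Arming}

States satisfying EG ¬low_batt: {Arming}.
States satisfying EF EG ¬low_batt: {Arming}.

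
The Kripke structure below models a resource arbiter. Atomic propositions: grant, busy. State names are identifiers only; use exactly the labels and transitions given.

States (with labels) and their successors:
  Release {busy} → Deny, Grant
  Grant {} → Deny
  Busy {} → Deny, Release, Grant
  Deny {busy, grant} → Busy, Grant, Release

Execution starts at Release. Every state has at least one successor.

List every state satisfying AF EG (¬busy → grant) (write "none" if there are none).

States satisfying EG (¬busy → grant): {Release, Deny}.
States satisfying AF EG (¬busy → grant): {Release, Grant, Busy, Deny}.

{Release, Grant, Busy, Deny}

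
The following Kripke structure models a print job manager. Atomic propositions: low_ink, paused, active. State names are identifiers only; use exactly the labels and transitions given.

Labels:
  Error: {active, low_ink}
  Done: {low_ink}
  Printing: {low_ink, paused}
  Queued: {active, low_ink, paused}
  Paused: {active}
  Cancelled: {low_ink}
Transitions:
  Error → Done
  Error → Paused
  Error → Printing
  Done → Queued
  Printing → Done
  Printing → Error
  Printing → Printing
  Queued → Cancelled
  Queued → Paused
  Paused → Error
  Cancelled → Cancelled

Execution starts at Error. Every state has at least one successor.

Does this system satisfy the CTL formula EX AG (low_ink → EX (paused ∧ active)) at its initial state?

States satisfying AG (low_ink → EX (paused ∧ active)): ∅.
States satisfying EX AG (low_ink → EX (paused ∧ active)): ∅.
No suitable path/successor from Error witnesses the formula.
Error ∉ Sat(EX AG (low_ink → EX (paused ∧ active))).

Violated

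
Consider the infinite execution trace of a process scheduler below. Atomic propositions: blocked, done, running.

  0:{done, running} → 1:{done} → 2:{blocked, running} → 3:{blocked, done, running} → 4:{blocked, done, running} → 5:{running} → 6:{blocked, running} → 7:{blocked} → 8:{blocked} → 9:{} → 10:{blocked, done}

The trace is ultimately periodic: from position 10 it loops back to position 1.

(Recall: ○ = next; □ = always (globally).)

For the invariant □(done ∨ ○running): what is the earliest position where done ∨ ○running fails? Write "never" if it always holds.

Check done ∨ ○running at each position in order: 0 ✓, 1 ✓, 2 ✓, 3 ✓, 4 ✓, 5 ✓.
At position 6 the labels are {blocked, running} and the next position 7 has {blocked}, so done ∨ ○running is false there. This is the first violation.

6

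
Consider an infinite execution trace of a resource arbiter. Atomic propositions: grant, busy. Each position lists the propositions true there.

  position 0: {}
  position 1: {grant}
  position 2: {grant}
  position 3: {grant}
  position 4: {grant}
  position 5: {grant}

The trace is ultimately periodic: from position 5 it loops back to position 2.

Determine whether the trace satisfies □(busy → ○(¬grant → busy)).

Holds

busy → ○(¬grant → busy) holds at every position 0..5, and those are all positions ever visited, so □(busy → ○(¬grant → busy)) holds.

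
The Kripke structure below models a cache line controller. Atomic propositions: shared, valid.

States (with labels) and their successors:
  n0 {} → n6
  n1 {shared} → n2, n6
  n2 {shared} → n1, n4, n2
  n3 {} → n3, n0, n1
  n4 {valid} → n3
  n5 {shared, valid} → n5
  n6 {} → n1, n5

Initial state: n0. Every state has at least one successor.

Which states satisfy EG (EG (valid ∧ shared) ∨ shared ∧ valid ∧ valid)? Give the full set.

States satisfying EG (valid ∧ shared) ∨ shared ∧ valid ∧ valid: {n5}.
States satisfying EG (EG (valid ∧ shared) ∨ shared ∧ valid ∧ valid): {n5}.

{n5}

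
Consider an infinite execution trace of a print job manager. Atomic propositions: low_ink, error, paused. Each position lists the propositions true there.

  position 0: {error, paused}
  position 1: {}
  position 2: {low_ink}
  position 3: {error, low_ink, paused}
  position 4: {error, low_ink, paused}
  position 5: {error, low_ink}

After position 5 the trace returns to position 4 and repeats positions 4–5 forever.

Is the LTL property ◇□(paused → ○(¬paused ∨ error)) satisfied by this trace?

□(paused → ○(¬paused ∨ error)) holds at position 0, which is reachable from 0, so ◇□(paused → ○(¬paused ∨ error)) holds.

Satisfied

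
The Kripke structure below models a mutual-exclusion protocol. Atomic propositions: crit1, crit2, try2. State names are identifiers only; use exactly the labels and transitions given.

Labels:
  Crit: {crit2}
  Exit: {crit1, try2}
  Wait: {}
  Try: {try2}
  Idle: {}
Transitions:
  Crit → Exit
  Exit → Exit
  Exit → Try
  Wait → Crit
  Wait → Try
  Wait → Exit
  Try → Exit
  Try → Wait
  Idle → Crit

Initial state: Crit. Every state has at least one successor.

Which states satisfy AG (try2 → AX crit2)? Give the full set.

none

States satisfying try2 → AX crit2: {Crit, Wait, Idle}.
States satisfying AG (try2 → AX crit2): ∅.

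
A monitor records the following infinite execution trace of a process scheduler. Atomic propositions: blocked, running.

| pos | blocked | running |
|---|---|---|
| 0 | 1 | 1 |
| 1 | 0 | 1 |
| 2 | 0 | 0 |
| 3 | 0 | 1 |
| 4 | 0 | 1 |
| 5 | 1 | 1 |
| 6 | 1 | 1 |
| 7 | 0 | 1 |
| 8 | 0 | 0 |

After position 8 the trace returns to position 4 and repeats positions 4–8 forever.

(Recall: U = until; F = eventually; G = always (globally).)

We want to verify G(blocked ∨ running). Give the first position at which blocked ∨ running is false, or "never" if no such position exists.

2

Check blocked ∨ running at each position in order: 0 ✓, 1 ✓.
At position 2 the labels are {}, so blocked ∨ running is false there. This is the first violation.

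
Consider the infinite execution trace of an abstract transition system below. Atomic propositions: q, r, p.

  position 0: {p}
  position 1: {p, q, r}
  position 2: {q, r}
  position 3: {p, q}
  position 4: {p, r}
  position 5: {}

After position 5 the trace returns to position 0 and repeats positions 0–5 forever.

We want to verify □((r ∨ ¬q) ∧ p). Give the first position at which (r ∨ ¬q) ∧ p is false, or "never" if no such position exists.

Check (r ∨ ¬q) ∧ p at each position in order: 0 ✓, 1 ✓.
At position 2 the labels are {q, r}, so (r ∨ ¬q) ∧ p is false there. This is the first violation.

2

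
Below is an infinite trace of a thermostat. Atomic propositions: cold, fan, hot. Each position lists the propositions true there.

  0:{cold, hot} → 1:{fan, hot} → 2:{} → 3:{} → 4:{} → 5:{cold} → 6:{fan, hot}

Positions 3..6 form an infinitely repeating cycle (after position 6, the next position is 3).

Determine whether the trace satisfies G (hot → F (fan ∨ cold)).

hot → F (fan ∨ cold) holds at every position 0..6, and those are all positions ever visited, so G (hot → F (fan ∨ cold)) holds.
Positions where hot holds: 0, 1, 6.
Check F (fan ∨ cold) at each: 0→ok, 1→ok, 6→ok.

Yes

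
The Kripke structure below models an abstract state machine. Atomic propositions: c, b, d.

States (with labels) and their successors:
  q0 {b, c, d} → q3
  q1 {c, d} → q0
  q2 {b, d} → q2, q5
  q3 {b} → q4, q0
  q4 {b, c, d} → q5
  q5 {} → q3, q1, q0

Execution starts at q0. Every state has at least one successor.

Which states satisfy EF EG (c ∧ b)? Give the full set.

none

States satisfying EG (c ∧ b): ∅.
States satisfying EF EG (c ∧ b): ∅.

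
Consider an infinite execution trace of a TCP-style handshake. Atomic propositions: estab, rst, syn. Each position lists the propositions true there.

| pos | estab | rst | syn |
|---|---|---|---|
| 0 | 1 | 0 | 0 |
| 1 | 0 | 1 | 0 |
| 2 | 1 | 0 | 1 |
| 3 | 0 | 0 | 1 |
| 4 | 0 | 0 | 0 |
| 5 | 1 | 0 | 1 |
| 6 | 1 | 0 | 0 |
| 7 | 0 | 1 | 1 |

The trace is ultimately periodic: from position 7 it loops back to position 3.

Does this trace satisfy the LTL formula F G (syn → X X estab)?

Violated

G (syn → X X estab) is false at every position 0..7, so it never becomes true and F G (syn → X X estab) fails.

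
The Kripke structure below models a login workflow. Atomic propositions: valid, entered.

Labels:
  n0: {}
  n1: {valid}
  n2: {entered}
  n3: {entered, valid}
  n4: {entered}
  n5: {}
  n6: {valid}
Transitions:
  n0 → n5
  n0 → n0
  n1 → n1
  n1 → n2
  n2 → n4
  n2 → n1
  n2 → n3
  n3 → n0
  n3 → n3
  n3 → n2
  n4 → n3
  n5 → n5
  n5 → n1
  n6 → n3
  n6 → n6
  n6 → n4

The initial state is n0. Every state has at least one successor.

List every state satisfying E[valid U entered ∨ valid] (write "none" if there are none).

{n1, n2, n3, n4, n6}

States satisfying valid: {n1, n3, n6}.
States satisfying entered ∨ valid: {n1, n2, n3, n4, n6}.
States satisfying E[valid U entered ∨ valid]: {n1, n2, n3, n4, n6}.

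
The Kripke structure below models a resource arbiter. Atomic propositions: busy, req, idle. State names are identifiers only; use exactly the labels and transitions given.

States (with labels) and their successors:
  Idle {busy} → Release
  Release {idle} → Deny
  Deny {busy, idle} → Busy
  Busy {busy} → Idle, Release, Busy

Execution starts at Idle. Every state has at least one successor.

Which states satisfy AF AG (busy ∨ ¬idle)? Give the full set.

none

States satisfying AG (busy ∨ ¬idle): ∅.
States satisfying AF AG (busy ∨ ¬idle): ∅.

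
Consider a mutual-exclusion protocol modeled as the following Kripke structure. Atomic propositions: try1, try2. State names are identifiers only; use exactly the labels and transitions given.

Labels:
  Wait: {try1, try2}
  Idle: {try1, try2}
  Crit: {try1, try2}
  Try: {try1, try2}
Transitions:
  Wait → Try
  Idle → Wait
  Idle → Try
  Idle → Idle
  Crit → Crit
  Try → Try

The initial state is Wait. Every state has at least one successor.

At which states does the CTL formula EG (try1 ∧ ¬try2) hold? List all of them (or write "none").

States satisfying try1 ∧ ¬try2: ∅.
States satisfying EG (try1 ∧ ¬try2): ∅.

none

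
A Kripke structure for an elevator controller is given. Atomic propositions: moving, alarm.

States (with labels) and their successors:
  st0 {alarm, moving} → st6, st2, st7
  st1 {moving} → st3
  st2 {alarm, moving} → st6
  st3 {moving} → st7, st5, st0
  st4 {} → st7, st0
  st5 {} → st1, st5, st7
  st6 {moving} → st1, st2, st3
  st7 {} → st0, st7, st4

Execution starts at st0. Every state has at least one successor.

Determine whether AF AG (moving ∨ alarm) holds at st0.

No

States satisfying AG (moving ∨ alarm): ∅.
States satisfying AF AG (moving ∨ alarm): ∅.
There is a path from st0 along which AG (moving ∨ alarm) never holds.
st0 ∉ Sat(AF AG (moving ∨ alarm)).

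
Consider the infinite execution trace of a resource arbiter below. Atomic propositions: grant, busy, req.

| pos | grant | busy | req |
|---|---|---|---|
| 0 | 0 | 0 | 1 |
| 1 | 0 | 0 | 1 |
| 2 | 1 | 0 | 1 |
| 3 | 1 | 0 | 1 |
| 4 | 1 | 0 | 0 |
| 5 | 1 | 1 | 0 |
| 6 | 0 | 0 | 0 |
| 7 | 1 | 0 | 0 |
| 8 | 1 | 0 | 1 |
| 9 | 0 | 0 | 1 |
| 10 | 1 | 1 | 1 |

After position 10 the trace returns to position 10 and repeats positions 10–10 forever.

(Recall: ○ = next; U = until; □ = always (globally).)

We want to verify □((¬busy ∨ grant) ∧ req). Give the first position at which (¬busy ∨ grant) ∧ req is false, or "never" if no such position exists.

4

Check (¬busy ∨ grant) ∧ req at each position in order: 0 ✓, 1 ✓, 2 ✓, 3 ✓.
At position 4 the labels are {grant}, so (¬busy ∨ grant) ∧ req is false there. This is the first violation.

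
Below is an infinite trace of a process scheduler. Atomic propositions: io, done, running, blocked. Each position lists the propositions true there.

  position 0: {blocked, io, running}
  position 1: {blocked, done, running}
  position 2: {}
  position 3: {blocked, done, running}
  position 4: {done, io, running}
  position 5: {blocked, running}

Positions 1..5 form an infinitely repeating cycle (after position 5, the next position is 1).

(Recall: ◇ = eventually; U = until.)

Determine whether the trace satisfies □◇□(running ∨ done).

◇□(running ∨ done) must hold at every position from 0 onward. It fails at position 0, so □◇□(running ∨ done) is false.

Violated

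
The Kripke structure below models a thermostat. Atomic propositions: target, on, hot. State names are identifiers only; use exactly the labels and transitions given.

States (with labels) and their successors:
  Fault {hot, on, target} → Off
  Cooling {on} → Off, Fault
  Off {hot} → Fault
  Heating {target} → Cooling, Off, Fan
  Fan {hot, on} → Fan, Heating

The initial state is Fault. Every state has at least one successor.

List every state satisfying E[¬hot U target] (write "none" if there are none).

States satisfying ¬hot: {Cooling, Heating}.
States satisfying target: {Fault, Heating}.
States satisfying E[¬hot U target]: {Fault, Cooling, Heating}.

{Fault, Cooling, Heating}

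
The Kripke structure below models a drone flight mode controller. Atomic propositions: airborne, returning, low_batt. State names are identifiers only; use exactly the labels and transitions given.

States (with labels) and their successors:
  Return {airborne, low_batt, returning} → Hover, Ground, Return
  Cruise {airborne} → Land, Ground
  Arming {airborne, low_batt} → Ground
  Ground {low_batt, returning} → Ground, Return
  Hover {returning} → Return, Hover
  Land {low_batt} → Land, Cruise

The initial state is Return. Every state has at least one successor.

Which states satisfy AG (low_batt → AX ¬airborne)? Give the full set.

States satisfying low_batt → AX ¬airborne: {Cruise, Arming, Hover}.
States satisfying AG (low_batt → AX ¬airborne): ∅.

none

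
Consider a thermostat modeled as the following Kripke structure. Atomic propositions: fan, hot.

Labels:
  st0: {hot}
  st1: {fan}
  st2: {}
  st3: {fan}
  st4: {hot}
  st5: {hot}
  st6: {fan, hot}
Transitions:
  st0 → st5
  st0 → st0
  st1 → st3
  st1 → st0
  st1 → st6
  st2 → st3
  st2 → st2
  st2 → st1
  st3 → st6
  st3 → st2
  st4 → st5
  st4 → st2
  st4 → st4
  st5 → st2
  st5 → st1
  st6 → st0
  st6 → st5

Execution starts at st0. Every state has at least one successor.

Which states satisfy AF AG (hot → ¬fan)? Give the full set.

States satisfying AG (hot → ¬fan): ∅.
States satisfying AF AG (hot → ¬fan): ∅.

none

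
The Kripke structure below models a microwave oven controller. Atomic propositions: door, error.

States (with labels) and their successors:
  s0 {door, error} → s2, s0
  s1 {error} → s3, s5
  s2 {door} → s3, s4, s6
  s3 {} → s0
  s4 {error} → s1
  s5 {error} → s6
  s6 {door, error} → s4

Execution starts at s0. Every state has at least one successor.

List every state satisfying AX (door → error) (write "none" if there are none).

{s1, s2, s3, s4, s5, s6}

States satisfying door → error: {s0, s1, s3, s4, s5, s6}.
States satisfying AX (door → error): {s1, s2, s3, s4, s5, s6}.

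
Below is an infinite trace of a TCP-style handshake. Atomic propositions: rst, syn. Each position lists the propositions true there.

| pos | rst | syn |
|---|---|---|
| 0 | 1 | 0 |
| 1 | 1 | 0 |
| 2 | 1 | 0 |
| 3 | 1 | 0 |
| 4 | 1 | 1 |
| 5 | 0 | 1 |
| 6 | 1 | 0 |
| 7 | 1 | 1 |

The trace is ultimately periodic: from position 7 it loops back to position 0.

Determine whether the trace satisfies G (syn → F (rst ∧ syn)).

syn → F (rst ∧ syn) holds at every position 0..7, and those are all positions ever visited, so G (syn → F (rst ∧ syn)) holds.
Positions where syn holds: 4, 5, 7.
Check F (rst ∧ syn) at each: 4→ok, 5→ok, 7→ok.

Yes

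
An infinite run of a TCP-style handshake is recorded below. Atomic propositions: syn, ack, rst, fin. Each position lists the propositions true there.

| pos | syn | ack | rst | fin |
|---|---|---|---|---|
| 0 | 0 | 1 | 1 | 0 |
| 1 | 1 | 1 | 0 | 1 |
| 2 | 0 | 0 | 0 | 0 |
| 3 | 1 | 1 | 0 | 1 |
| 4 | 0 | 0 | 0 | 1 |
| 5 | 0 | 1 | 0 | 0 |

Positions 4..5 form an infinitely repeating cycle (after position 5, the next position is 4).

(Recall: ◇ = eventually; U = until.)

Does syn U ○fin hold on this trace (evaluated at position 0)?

Yes

Walking from position 0: ○fin first holds at position 0, and syn holds at every earlier position along the way, so syn U ○fin holds.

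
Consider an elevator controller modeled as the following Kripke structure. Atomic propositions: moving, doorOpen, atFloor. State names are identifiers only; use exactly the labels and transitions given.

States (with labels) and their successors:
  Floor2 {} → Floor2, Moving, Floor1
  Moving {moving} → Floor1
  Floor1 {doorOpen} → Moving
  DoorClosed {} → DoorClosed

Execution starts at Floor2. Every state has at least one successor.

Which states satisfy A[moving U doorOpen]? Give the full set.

States satisfying moving: {Moving}.
States satisfying doorOpen: {Floor1}.
States satisfying A[moving U doorOpen]: {Moving, Floor1}.

{Moving, Floor1}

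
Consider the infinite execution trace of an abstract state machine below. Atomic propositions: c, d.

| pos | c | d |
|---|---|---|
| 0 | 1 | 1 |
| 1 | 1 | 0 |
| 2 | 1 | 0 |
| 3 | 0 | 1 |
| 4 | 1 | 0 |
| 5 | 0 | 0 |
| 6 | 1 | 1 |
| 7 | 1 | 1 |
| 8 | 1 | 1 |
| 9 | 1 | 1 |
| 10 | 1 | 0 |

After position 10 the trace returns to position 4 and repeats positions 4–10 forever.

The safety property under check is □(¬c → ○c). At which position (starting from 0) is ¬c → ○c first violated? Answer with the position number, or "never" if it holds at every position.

¬c → ○c holds at every position 0..10, and those are all the positions the trace ever visits, so the invariant □(¬c → ○c) is never violated.

never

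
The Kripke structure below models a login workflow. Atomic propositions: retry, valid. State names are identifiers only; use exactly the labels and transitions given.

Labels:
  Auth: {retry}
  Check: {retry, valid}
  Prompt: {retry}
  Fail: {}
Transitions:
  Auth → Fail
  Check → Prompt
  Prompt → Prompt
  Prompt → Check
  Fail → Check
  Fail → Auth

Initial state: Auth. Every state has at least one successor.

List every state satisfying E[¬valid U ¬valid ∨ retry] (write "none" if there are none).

States satisfying ¬valid: {Auth, Prompt, Fail}.
States satisfying ¬valid ∨ retry: {Auth, Check, Prompt, Fail}.
States satisfying E[¬valid U ¬valid ∨ retry]: {Auth, Check, Prompt, Fail}.

{Auth, Check, Prompt, Fail}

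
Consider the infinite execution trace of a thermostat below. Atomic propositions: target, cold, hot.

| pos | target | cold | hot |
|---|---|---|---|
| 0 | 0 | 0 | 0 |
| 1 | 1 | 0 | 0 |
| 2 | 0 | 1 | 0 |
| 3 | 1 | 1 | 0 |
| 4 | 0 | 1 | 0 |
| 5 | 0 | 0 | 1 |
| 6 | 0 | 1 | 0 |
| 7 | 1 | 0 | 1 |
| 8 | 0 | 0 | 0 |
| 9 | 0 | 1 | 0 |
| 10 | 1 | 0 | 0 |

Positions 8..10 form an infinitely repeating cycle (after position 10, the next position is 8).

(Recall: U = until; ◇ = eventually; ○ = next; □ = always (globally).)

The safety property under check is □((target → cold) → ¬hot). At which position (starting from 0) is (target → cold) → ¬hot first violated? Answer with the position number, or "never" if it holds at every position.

5

Check (target → cold) → ¬hot at each position in order: 0 ✓, 1 ✓, 2 ✓, 3 ✓, 4 ✓.
At position 5 the labels are {hot}, so (target → cold) → ¬hot is false there. This is the first violation.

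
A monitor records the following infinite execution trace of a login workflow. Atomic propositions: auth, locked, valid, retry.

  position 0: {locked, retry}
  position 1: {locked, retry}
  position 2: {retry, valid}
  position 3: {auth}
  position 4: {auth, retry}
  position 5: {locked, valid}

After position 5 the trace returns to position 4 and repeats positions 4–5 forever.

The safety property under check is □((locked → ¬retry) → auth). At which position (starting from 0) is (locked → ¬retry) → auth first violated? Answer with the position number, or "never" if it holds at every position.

2

Check (locked → ¬retry) → auth at each position in order: 0 ✓, 1 ✓.
At position 2 the labels are {retry, valid}, so (locked → ¬retry) → auth is false there. This is the first violation.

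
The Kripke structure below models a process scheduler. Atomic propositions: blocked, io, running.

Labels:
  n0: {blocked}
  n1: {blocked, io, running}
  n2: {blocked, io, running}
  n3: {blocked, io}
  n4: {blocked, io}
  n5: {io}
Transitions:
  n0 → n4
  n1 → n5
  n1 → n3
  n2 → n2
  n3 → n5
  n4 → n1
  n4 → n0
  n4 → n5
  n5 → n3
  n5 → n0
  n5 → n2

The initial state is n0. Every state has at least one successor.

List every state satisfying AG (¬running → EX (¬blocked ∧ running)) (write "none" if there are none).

States satisfying ¬running → EX (¬blocked ∧ running): {n1, n2}.
States satisfying AG (¬running → EX (¬blocked ∧ running)): {n2}.

{n2}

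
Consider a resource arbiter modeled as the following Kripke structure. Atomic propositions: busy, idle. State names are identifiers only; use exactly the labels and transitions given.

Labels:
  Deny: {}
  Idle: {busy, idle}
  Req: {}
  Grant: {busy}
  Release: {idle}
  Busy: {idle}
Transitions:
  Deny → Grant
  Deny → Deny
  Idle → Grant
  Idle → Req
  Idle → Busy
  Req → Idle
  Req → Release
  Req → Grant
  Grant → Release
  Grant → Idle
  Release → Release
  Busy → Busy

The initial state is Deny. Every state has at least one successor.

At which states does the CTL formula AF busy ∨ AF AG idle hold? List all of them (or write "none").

{Idle, Grant, Release, Busy}

States satisfying busy: {Idle, Grant}.
States satisfying AF busy: {Idle, Grant}.
States satisfying AG idle: {Release, Busy}.
States satisfying AF AG idle: {Release, Busy}.
States satisfying AF busy ∨ AF AG idle: {Idle, Grant, Release, Busy}.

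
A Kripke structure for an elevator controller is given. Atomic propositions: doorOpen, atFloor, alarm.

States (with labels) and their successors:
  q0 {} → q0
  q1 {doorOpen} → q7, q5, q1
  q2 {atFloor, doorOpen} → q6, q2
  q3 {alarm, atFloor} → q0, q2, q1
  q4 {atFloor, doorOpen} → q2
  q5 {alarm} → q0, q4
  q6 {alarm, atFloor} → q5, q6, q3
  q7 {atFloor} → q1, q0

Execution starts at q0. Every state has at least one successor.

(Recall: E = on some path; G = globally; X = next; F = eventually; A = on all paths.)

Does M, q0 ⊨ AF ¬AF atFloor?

Yes

States satisfying ¬AF atFloor: {q0, q1, q5}.
States satisfying AF ¬AF atFloor: {q0, q1, q5, q7}.
q0 ∈ Sat(AF ¬AF atFloor).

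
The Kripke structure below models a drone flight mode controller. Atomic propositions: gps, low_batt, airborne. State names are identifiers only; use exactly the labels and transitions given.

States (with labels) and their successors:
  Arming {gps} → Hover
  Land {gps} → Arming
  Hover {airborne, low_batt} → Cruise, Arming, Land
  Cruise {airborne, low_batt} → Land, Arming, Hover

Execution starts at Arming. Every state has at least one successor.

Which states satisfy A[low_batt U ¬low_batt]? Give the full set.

{Arming, Land}

States satisfying low_batt: {Hover, Cruise}.
States satisfying ¬low_batt: {Arming, Land}.
States satisfying A[low_batt U ¬low_batt]: {Arming, Land}.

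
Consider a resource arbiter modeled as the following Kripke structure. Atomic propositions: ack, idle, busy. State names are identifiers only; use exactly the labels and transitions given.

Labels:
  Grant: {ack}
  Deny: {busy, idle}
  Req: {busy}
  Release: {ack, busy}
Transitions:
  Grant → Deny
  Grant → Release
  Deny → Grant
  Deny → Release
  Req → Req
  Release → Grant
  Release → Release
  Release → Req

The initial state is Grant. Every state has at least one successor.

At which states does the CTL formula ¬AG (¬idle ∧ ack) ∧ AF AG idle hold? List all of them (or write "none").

none

States satisfying ¬idle ∧ ack: {Grant, Release}.
States satisfying AG (¬idle ∧ ack): ∅.
States satisfying ¬AG (¬idle ∧ ack): {Grant, Deny, Req, Release}.
States satisfying AG idle: ∅.
States satisfying AF AG idle: ∅.
States satisfying ¬AG (¬idle ∧ ack) ∧ AF AG idle: ∅.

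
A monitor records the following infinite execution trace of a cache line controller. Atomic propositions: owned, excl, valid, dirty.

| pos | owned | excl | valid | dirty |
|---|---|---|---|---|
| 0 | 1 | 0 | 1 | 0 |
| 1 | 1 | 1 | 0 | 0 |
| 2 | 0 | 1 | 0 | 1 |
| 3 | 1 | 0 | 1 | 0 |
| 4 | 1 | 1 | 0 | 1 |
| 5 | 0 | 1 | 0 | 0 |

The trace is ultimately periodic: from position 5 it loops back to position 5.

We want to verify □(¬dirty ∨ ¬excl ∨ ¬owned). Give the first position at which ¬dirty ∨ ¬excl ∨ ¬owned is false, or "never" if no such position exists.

4

Check ¬dirty ∨ ¬excl ∨ ¬owned at each position in order: 0 ✓, 1 ✓, 2 ✓, 3 ✓.
At position 4 the labels are {dirty, excl, owned}, so ¬dirty ∨ ¬excl ∨ ¬owned is false there. This is the first violation.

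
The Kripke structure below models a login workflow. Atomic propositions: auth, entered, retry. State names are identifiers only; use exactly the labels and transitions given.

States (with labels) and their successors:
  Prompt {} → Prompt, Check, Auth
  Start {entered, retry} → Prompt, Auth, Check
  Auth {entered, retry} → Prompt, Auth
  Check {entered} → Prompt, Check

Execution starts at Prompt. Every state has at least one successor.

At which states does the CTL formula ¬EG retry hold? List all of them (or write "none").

States satisfying retry: {Start, Auth}.
States satisfying EG retry: {Start, Auth}.
States satisfying ¬EG retry: {Prompt, Check}.

{Prompt, Check}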